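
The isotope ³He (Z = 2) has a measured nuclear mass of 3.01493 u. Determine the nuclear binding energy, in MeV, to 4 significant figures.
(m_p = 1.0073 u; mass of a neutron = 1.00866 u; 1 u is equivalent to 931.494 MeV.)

7.759 MeV

With 2 protons and 1 neutrons (A = 3):
Σm = 2·m_p + 1·m_n = 2.0146 + 1.00866 = 3.02326 u
Δm = 3.02326 − 3.01493 = 0.00833 u
Binding energy = Δm·c² = 0.00833 × 931.494 MeV/u = 7.75935 MeV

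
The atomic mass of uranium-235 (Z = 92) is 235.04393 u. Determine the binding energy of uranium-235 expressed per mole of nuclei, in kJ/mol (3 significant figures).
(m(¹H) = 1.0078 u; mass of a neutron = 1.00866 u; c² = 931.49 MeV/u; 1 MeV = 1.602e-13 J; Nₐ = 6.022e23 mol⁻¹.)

Z = 92, so N = A − Z = 235 − 92 = 143.
Σm = 92·m(¹H) + 143·m_n = 92.7176 + 144.23838 = 236.95598 u
The mass defect is 236.95598 − 235.04393 = 1.91205 u.
Converting to energy: 1.91205 u × 931.49 MeV/u = 1781.06 MeV
Per nucleus in joules: 1781.06 MeV × 1.602e-13 J/MeV = 2.8533e-10 J
Per mole: 2.8533e-10 J × 6.022e23 mol⁻¹ = 1.7183e+14 J/mol

1.72e+11 kJ/mol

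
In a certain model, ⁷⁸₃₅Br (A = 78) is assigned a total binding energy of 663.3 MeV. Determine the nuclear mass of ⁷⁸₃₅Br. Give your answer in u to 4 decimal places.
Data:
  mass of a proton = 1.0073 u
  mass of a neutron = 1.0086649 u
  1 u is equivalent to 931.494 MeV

Mass defect = 663.3 MeV / (931.494 MeV/u) = 0.712082 u
Constituent mass = 35(1.0073) + 43(1.0086649) = 78.6280907 u
Nuclear mass = 78.6280907 − 0.712082 = 77.9160087 u ≈ 77.9160 u (to 4 decimal places)

77.9160 u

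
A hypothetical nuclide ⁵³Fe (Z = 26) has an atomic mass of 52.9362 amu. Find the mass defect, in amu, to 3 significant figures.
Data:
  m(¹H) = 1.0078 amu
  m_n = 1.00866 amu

0.500 amu

Z = 26, so N = A − Z = 53 − 26 = 27.
Total constituent mass: 26 × 1.0078 + 27 × 1.00866 = 53.43662 amu
The mass defect is 53.43662 − 52.9362 = 0.50042 amu.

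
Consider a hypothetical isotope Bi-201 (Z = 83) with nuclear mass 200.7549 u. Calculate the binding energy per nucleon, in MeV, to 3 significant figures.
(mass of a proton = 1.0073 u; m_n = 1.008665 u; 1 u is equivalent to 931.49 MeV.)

With 83 protons and 118 neutrons (A = 201):
Σm = 83·m_p + 118·m_n = 83.6059 + 119.022470 = 202.628370 u
Mass defect Δm = 202.628370 − 200.7549 = 1.873470 u
Binding energy = Δm·c² = 1.873470 × 931.49 MeV/u = 1745.12 MeV
BE/A = 1745.12 MeV / 201 = 8.682 MeV/nucleon

8.68 MeV/nucleon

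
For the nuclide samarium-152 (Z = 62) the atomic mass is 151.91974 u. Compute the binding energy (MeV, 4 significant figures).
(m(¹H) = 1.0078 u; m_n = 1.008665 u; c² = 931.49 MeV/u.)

1252 MeV

Σm = 62·m(¹H) + 90·m_n = 62.4836 + 90.779850 = 153.263450 u
Mass defect Δm = 153.263450 − 151.91974 = 1.343710 u
Binding energy = Δm·c² = 1.343710 × 931.49 MeV/u = 1251.65 MeV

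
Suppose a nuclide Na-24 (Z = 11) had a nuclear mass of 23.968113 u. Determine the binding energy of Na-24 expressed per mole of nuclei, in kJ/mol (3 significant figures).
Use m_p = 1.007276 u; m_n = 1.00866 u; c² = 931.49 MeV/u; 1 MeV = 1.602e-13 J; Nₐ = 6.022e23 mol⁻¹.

2.02e+10 kJ/mol

The nucleus contains 11 protons and 24 − 11 = 13 neutrons.
Mass of separated nucleons = 11(1.007276) + 13(1.00866) = 11.080036 + 13.11258 = 24.192616 u
Mass defect Δm = 24.192616 − 23.968113 = 0.224503 u
Binding energy = Δm·c² = 0.224503 × 931.49 MeV/u = 209.122 MeV
Per nucleus in joules: 209.122 MeV × 1.602e-13 J/MeV = 3.3501e-11 J
Per mole: 3.3501e-11 J × 6.022e23 mol⁻¹ = 2.0174e+13 J/mol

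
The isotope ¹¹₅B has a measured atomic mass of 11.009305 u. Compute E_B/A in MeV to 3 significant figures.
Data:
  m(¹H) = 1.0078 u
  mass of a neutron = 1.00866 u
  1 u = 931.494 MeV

The nucleus contains 5 protons and 11 − 5 = 6 neutrons.
Σm = 5·m(¹H) + 6·m_n = 5.0390 + 6.05196 = 11.09096 u
The mass defect is 11.09096 − 11.009305 = 0.081655 u.
Converting to energy: 0.081655 u × 931.494 MeV/u = 76.0611 MeV
Dividing by A = 11 gives 6.9146 MeV per nucleon.

6.91 MeV/nucleon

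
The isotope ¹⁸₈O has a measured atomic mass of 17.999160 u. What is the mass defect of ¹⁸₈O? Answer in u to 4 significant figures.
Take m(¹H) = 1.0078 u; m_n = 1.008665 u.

0.1499 u

Total constituent mass: 8 × 1.0078 + 10 × 1.008665 = 18.149050 u
The mass defect is 18.149050 − 17.999160 = 0.149890 u.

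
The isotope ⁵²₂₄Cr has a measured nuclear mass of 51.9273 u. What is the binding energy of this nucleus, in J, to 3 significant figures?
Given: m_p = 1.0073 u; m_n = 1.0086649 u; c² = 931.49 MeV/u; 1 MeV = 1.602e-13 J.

The nucleus contains 24 protons and 52 − 24 = 28 neutrons.
Mass of separated nucleons = 24(1.0073) + 28(1.0086649) = 24.1752 + 28.2426172 = 52.4178172 u
The mass defect is 52.4178172 − 51.9273 = 0.4905172 u.
Binding energy = Δm·c² = 0.4905172 × 931.49 MeV/u = 456.912 MeV
In joules: 456.912 MeV × 1.602e-13 J/MeV = 7.3197e-11 J

7.32e-11 J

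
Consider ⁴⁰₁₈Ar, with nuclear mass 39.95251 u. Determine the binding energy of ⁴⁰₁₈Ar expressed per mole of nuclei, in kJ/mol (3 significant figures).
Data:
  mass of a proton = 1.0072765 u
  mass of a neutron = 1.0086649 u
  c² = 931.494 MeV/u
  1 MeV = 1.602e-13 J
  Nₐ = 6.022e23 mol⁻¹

3.32e+10 kJ/mol

Total constituent mass: 18 × 1.0072765 + 22 × 1.0086649 = 40.3216048 u
Δm = 40.3216048 − 39.95251 = 0.3690948 u
E_B = 0.3690948 × 931.494 = 343.810 MeV
Per nucleus in joules: 343.810 MeV × 1.602e-13 J/MeV = 5.5078e-11 J
Per mole: 5.5078e-11 J × 6.022e23 mol⁻¹ = 3.3168e+13 J/mol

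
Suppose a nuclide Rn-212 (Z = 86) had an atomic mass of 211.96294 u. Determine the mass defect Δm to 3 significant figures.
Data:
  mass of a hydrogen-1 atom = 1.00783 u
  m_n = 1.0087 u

With 86 protons and 126 neutrons (A = 212):
Total constituent mass: 86 × 1.00783 + 126 × 1.0087 = 213.76958 u
The mass defect is 213.76958 − 211.96294 = 1.80664 u.

1.81 u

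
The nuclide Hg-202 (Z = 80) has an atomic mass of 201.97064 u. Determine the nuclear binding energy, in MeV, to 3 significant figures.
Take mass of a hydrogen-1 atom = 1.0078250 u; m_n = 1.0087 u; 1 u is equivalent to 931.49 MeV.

1600 MeV

Σm = 80·m(¹H) + 122·m_n = 80.6260000 + 123.0614 = 203.6874000 u
Mass defect Δm = 203.6874000 − 201.97064 = 1.7167600 u
Converting to energy: 1.7167600 u × 931.49 MeV/u = 1599.14 MeV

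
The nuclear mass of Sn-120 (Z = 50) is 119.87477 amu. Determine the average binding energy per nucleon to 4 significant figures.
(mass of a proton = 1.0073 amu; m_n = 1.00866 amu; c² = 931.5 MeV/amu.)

Mass of separated nucleons = 50(1.0073) + 70(1.00866) = 50.3650 + 70.60620 = 120.97120 amu
Δm = 120.97120 − 119.87477 = 1.09643 amu
Converting to energy: 1.09643 amu × 931.5 MeV/amu = 1021.32 MeV
Per nucleon: 1021.32 / 120 = 8.511 MeV

8.511 MeV/nucleon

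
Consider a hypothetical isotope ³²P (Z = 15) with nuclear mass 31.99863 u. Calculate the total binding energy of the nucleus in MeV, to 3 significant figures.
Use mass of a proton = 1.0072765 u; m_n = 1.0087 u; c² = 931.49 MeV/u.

With 15 protons and 17 neutrons (A = 32):
Total constituent mass: 15 × 1.0072765 + 17 × 1.0087 = 32.2570475 u
Mass defect Δm = 32.2570475 − 31.99863 = 0.2584175 u
E_B = 0.2584175 × 931.49 = 240.713 MeV

241 MeV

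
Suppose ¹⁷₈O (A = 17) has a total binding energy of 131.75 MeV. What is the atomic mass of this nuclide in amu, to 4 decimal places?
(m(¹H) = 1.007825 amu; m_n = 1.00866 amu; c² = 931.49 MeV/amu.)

Mass defect = 131.75 MeV / (931.49 MeV/amu) = 0.141440 amu
Constituent mass = 8(1.007825) + 9(1.00866) = 17.140540 amu
Atomic mass = 17.140540 − 0.141440 = 16.999100 amu ≈ 16.9991 amu (to 4 decimal places)

16.9991 amu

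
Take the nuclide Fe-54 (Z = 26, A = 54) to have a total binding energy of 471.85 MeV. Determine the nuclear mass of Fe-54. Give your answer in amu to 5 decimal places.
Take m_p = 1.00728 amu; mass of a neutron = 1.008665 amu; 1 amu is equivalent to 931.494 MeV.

53.92535 amu

Mass defect = 471.85 MeV / (931.494 MeV/amu) = 0.5065518 amu
Constituent mass = 26(1.00728) + 28(1.008665) = 54.431900 amu
Nuclear mass = 54.431900 − 0.5065518 = 53.9253482 amu ≈ 53.92535 amu (to 5 decimal places)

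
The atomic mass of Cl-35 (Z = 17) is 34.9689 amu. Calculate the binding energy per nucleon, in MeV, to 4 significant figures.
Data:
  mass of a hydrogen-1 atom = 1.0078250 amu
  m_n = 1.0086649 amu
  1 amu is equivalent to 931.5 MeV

8.519 MeV/nucleon

The nucleus contains 17 protons and 35 − 17 = 18 neutrons.
Total constituent mass: 17 × 1.0078250 + 18 × 1.0086649 = 35.2889932 amu
Mass defect Δm = 35.2889932 − 34.9689 = 0.3200932 amu
Binding energy = Δm·c² = 0.3200932 × 931.5 MeV/amu = 298.167 MeV
Per nucleon: 298.167 / 35 = 8.519 MeV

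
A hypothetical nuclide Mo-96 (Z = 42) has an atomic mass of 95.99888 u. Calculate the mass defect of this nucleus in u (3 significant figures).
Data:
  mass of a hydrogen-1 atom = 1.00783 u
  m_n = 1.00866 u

0.798 u

Mass of separated nucleons = 42(1.00783) + 54(1.00866) = 42.32886 + 54.46764 = 96.79650 u
Δm = 96.79650 − 95.99888 = 0.79762 u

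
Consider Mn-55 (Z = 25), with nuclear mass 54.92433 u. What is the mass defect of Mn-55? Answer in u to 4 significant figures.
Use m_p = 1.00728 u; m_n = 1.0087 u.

0.5187 u

The nucleus contains 25 protons and 55 − 25 = 30 neutrons.
Mass of separated nucleons = 25(1.00728) + 30(1.0087) = 25.18200 + 30.2610 = 55.44300 u
The mass defect is 55.44300 − 54.92433 = 0.51867 u.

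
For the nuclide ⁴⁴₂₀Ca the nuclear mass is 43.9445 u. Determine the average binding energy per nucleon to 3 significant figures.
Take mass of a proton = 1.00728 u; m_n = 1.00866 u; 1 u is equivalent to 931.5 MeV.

Mass of separated nucleons = 20(1.00728) + 24(1.00866) = 20.14560 + 24.20784 = 44.35344 u
Mass defect Δm = 44.35344 − 43.9445 = 0.40894 u
Binding energy = Δm·c² = 0.40894 × 931.5 MeV/u = 380.928 MeV
Per nucleon: 380.928 / 44 = 8.657 MeV

8.66 MeV/nucleon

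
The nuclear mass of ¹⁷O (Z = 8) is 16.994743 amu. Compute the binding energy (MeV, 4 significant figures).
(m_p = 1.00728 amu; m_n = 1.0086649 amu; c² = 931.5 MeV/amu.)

The nucleus contains 8 protons and 17 − 8 = 9 neutrons.
Mass of separated nucleons = 8(1.00728) + 9(1.0086649) = 8.05824 + 9.0779841 = 17.1362241 amu
Δm = 17.1362241 − 16.994743 = 0.1414811 amu
Converting to energy: 0.1414811 amu × 931.5 MeV/amu = 131.790 MeV

131.8 MeV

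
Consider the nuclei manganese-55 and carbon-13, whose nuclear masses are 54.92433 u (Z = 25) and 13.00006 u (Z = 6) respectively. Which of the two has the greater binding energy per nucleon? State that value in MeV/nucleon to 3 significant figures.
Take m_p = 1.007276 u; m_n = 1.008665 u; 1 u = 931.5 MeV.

manganese-55: Σm = 25(1.007276) + 30(1.008665) = 55.441850 u; Δm = 0.517520 u; E_B = 482.07 MeV; E_B/A = 8.7649 MeV
carbon-13: Σm = 6(1.007276) + 7(1.008665) = 13.104311 u; Δm = 0.104251 u; E_B = 97.110 MeV; E_B/A = 7.470 MeV
manganese-55 has the higher binding energy per nucleon, so it is the more tightly bound nucleus.

manganese-55; 8.76 MeV/nucleon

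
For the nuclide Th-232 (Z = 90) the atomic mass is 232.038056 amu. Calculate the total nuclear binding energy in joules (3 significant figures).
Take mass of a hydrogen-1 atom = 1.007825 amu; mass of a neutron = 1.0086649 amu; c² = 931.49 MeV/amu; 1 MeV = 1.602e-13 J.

2.83e-10 J

The nucleus contains 90 protons and 232 − 90 = 142 neutrons.
Mass of separated nucleons = 90(1.007825) + 142(1.0086649) = 90.704250 + 143.2304158 = 233.9346658 amu
Mass defect Δm = 233.9346658 − 232.038056 = 1.8966098 amu
Converting to energy: 1.8966098 amu × 931.49 MeV/amu = 1766.67 MeV
In joules: 1766.67 MeV × 1.602e-13 J/MeV = 2.8302e-10 J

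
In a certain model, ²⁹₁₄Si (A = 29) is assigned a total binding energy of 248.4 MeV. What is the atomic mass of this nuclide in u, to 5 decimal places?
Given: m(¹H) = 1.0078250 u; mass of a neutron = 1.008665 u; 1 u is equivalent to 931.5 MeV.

Mass defect = 248.4 MeV / (931.5 MeV/u) = 0.2666667 u
Constituent mass = 14(1.0078250) + 15(1.008665) = 29.2395250 u
Atomic mass = 29.2395250 − 0.2666667 = 28.9728583 u ≈ 28.97286 u (to 5 decimal places)

28.97286 u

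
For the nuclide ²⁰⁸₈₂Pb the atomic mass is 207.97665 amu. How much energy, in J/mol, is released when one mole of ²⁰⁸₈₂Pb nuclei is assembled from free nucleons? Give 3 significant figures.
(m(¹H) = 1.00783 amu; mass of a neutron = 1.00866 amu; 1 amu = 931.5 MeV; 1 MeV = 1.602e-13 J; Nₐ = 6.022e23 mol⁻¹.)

1.58e+14 J/mol

The nucleus contains 82 protons and 208 − 82 = 126 neutrons.
Σm = 82·m(¹H) + 126·m_n = 82.64206 + 127.09116 = 209.73322 amu
The mass defect is 209.73322 − 207.97665 = 1.75657 amu.
Converting to energy: 1.75657 amu × 931.5 MeV/amu = 1636.24 MeV
Per nucleus in joules: 1636.24 MeV × 1.602e-13 J/MeV = 2.6213e-10 J
Per mole: 2.6213e-10 J × 6.022e23 mol⁻¹ = 1.5785e+14 J/mol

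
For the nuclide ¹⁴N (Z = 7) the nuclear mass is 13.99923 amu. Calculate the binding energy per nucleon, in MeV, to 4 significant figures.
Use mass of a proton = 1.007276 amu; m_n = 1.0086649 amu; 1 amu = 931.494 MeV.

7.476 MeV/nucleon

Mass of separated nucleons = 7(1.007276) + 7(1.0086649) = 7.050932 + 7.0606543 = 14.1115863 amu
Mass defect Δm = 14.1115863 − 13.99923 = 0.1123563 amu
Converting to energy: 0.1123563 amu × 931.494 MeV/amu = 104.659 MeV
BE/A = 104.659 MeV / 14 = 7.476 MeV/nucleon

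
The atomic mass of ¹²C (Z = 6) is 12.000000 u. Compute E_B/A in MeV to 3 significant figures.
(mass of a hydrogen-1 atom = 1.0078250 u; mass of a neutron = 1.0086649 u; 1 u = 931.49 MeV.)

Σm = 6·m(¹H) + 6·m_n = 6.0469500 + 6.0519894 = 12.0989394 u
The mass defect is 12.0989394 − 12.000000 = 0.0989394 u.
Converting to energy: 0.0989394 u × 931.49 MeV/u = 92.1611 MeV
Per nucleon: 92.1611 / 12 = 7.680 MeV

7.68 MeV/nucleon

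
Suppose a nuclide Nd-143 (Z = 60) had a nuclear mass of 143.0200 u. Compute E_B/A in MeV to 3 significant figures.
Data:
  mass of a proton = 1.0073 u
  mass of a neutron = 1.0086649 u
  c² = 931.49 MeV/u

Mass of separated nucleons = 60(1.0073) + 83(1.0086649) = 60.4380 + 83.7191867 = 144.1571867 u
Δm = 144.1571867 − 143.0200 = 1.1371867 u
Binding energy = Δm·c² = 1.1371867 × 931.49 MeV/u = 1059.28 MeV
BE/A = 1059.28 MeV / 143 = 7.408 MeV/nucleon

7.41 MeV/nucleon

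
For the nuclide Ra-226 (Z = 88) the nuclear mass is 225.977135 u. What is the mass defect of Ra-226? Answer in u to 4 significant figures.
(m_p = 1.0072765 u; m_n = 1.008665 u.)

The nucleus contains 88 protons and 226 − 88 = 138 neutrons.
Σm = 88·m_p + 138·m_n = 88.6403320 + 139.195770 = 227.8361020 u
Δm = 227.8361020 − 225.977135 = 1.8589670 u

1.859 u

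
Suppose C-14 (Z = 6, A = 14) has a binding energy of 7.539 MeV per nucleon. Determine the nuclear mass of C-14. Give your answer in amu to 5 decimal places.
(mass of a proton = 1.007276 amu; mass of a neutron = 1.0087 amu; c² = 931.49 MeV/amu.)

Total binding energy = 14 × 7.539 = 105.546 MeV
Mass defect = 105.546 MeV / (931.49 MeV/amu) = 0.1133088 amu
Constituent mass = 6(1.007276) + 8(1.0087) = 14.113256 amu
Nuclear mass = 14.113256 − 0.1133088 = 13.9999472 amu ≈ 13.99995 amu (to 5 decimal places)

13.99995 amu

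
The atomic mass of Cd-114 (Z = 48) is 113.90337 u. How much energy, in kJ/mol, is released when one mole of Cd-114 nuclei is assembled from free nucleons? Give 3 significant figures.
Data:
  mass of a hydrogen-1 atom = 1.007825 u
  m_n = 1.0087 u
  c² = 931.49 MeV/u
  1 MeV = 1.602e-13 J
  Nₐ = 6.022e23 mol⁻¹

The nucleus contains 48 protons and 114 − 48 = 66 neutrons.
Σm = 48·m(¹H) + 66·m_n = 48.375600 + 66.5742 = 114.949800 u
The mass defect is 114.949800 − 113.90337 = 1.046430 u.
E_B = 1.046430 × 931.49 = 974.739 MeV
Per nucleus in joules: 974.739 MeV × 1.602e-13 J/MeV = 1.5615e-10 J
Per mole: 1.5615e-10 J × 6.022e23 mol⁻¹ = 9.4034e+13 J/mol

9.40e+10 kJ/mol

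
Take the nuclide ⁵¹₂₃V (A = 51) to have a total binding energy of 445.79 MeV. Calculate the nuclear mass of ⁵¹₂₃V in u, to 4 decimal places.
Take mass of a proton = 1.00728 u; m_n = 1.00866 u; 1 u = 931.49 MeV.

50.9313 u

Mass defect = 445.79 MeV / (931.49 MeV/u) = 0.478577 u
Constituent mass = 23(1.00728) + 28(1.00866) = 51.40992 u
Nuclear mass = 51.40992 − 0.478577 = 50.931343 u ≈ 50.9313 u (to 4 decimal places)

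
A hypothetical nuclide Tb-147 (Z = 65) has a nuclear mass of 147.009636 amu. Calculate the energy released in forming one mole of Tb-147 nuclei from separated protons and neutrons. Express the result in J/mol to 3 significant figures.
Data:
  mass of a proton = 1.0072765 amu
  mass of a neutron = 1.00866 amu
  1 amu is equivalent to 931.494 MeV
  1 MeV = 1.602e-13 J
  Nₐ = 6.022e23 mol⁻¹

1.05e+14 J/mol

The nucleus contains 65 protons and 147 − 65 = 82 neutrons.
Total constituent mass: 65 × 1.0072765 + 82 × 1.00866 = 148.1830925 amu
Δm = 148.1830925 − 147.009636 = 1.1734565 amu
E_B = 1.1734565 × 931.494 = 1093.07 MeV
Per nucleus in joules: 1093.07 MeV × 1.602e-13 J/MeV = 1.7511e-10 J
Per mole: 1.7511e-10 J × 6.022e23 mol⁻¹ = 1.0545e+14 J/mol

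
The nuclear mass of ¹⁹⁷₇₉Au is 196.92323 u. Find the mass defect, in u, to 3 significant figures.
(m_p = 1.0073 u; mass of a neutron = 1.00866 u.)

Total constituent mass: 79 × 1.0073 + 118 × 1.00866 = 198.59858 u
Δm = 198.59858 − 196.92323 = 1.67535 u

1.68 u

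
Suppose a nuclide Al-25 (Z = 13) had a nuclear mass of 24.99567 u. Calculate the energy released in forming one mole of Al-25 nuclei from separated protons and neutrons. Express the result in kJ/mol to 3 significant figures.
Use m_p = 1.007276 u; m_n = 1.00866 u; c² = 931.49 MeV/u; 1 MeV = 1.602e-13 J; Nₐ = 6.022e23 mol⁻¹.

1.82e+10 kJ/mol

Σm = 13·m_p + 12·m_n = 13.094588 + 12.10392 = 25.198508 u
Mass defect Δm = 25.198508 − 24.99567 = 0.202838 u
Binding energy = Δm·c² = 0.202838 × 931.49 MeV/u = 188.942 MeV
Per nucleus in joules: 188.942 MeV × 1.602e-13 J/MeV = 3.0269e-11 J
Per mole: 3.0269e-11 J × 6.022e23 mol⁻¹ = 1.8228e+13 J/mol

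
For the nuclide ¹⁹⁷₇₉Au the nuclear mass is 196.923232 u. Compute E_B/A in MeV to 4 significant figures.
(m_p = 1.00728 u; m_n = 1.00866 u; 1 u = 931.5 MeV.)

With 79 protons and 118 neutrons (A = 197):
Total constituent mass: 79 × 1.00728 + 118 × 1.00866 = 198.59700 u
Δm = 198.59700 − 196.923232 = 1.673768 u
E_B = 1.673768 × 931.5 = 1559.11 MeV
Per nucleon: 1559.11 / 197 = 7.914 MeV

7.914 MeV/nucleon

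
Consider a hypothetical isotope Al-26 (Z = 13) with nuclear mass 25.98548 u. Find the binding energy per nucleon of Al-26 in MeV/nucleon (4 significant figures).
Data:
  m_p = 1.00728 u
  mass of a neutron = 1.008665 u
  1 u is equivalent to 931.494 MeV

7.947 MeV/nucleon

Z = 13, so N = A − Z = 26 − 13 = 13.
Σm = 13·m_p + 13·m_n = 13.09464 + 13.112645 = 26.207285 u
Δm = 26.207285 − 25.98548 = 0.221805 u
Converting to energy: 0.221805 u × 931.494 MeV/u = 206.610 MeV
Per nucleon: 206.610 / 26 = 7.947 MeV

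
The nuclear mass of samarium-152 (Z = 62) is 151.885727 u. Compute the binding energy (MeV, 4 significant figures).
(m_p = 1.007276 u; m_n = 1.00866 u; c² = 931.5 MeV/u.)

With 62 protons and 90 neutrons (A = 152):
Mass of separated nucleons = 62(1.007276) + 90(1.00866) = 62.451112 + 90.77940 = 153.230512 u
Mass defect Δm = 153.230512 − 151.885727 = 1.344785 u
Binding energy = Δm·c² = 1.344785 × 931.5 MeV/u = 1252.67 MeV

1253 MeV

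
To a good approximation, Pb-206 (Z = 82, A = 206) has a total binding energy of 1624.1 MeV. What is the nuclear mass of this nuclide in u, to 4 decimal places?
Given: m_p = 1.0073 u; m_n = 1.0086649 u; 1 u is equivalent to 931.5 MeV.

Mass defect = 1624.1 MeV / (931.5 MeV/u) = 1.743532 u
Constituent mass = 82(1.0073) + 124(1.0086649) = 207.6730476 u
Nuclear mass = 207.6730476 − 1.743532 = 205.9295156 u ≈ 205.9295 u (to 4 decimal places)

205.9295 u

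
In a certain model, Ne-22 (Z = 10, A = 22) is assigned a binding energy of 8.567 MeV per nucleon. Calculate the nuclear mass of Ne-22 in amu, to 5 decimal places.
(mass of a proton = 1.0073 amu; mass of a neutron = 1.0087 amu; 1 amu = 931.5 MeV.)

21.97507 amu

Total binding energy = 22 × 8.567 = 188.474 MeV
Mass defect = 188.474 MeV / (931.5 MeV/amu) = 0.2023339 amu
Constituent mass = 10(1.0073) + 12(1.0087) = 22.1774 amu
Nuclear mass = 22.1774 − 0.2023339 = 21.9750661 amu ≈ 21.97507 amu (to 5 decimal places)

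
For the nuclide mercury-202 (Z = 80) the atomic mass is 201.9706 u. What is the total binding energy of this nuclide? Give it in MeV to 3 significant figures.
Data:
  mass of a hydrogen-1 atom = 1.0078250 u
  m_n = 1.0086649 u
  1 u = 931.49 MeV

1600 MeV

Σm = 80·m(¹H) + 122·m_n = 80.6260000 + 123.0571178 = 203.6831178 u
Δm = 203.6831178 − 201.9706 = 1.7125178 u
Converting to energy: 1.7125178 u × 931.49 MeV/u = 1595.19 MeV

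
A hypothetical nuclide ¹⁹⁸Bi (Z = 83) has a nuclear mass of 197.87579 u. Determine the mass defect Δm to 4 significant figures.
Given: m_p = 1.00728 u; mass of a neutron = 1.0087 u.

1.729 u

With 83 protons and 115 neutrons (A = 198):
Σm = 83·m_p + 115·m_n = 83.60424 + 116.0005 = 199.60474 u
The mass defect is 199.60474 − 197.87579 = 1.72895 u.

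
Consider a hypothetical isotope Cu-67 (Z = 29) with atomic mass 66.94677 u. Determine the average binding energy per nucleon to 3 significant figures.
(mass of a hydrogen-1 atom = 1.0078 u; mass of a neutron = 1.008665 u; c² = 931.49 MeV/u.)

The nucleus contains 29 protons and 67 − 29 = 38 neutrons.
Mass of separated nucleons = 29(1.0078) + 38(1.008665) = 29.2262 + 38.329270 = 67.555470 u
Δm = 67.555470 − 66.94677 = 0.608700 u
Converting to energy: 0.608700 u × 931.49 MeV/u = 566.998 MeV
Dividing by A = 67 gives 8.463 MeV per nucleon.

8.46 MeV/nucleon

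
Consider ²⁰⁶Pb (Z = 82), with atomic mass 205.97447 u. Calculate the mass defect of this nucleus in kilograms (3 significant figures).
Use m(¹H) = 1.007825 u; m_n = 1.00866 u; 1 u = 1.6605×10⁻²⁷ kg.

2.89e-27 kg

With 82 protons and 124 neutrons (A = 206):
Mass of separated nucleons = 82(1.007825) + 124(1.00866) = 82.641650 + 125.07384 = 207.715490 u
Δm = 207.715490 − 205.97447 = 1.741020 u
In SI units: 1.741020 u × 1.6605×10⁻²⁷ kg/u = 2.8910e-27 kg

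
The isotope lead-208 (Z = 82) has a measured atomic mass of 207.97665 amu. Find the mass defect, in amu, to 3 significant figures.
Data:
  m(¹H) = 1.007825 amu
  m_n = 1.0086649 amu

1.76 amu

Z = 82, so N = A − Z = 208 − 82 = 126.
Σm = 82·m(¹H) + 126·m_n = 82.641650 + 127.0917774 = 209.7334274 amu
Mass defect Δm = 209.7334274 − 207.97665 = 1.7567774 amu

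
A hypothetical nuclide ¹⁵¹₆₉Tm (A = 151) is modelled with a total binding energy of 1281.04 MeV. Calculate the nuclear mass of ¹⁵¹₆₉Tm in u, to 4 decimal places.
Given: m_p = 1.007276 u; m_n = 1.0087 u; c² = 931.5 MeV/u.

150.8402 u

Mass defect = 1281.04 MeV / (931.5 MeV/u) = 1.375244 u
Constituent mass = 69(1.007276) + 82(1.0087) = 152.215444 u
Nuclear mass = 152.215444 − 1.375244 = 150.840200 u ≈ 150.8402 u (to 4 decimal places)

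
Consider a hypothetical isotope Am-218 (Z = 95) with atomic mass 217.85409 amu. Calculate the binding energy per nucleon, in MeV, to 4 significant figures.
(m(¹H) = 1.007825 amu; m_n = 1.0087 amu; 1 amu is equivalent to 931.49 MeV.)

8.372 MeV/nucleon

With 95 protons and 123 neutrons (A = 218):
Σm = 95·m(¹H) + 123·m_n = 95.743375 + 124.0701 = 219.813475 amu
The mass defect is 219.813475 − 217.85409 = 1.959385 amu.
E_B = 1.959385 × 931.49 = 1825.15 MeV
Dividing by A = 218 gives 8.372 MeV per nucleon.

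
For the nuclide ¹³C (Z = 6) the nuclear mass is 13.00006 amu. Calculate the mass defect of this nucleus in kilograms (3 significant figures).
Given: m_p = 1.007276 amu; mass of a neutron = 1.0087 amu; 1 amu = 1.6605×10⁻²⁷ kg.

Mass of separated nucleons = 6(1.007276) + 7(1.0087) = 6.043656 + 7.0609 = 13.104556 amu
Δm = 13.104556 − 13.00006 = 0.104496 amu
In SI units: 0.104496 amu × 1.6605×10⁻²⁷ kg/amu = 1.7352e-28 kg

1.74e-28 kg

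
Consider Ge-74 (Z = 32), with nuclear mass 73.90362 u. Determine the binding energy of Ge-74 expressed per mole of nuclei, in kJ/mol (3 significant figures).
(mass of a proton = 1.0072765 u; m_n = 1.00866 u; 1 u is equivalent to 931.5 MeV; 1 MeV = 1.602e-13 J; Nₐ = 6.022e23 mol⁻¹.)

With 32 protons and 42 neutrons (A = 74):
Total constituent mass: 32 × 1.0072765 + 42 × 1.00866 = 74.5965680 u
Mass defect Δm = 74.5965680 − 73.90362 = 0.6929480 u
Binding energy = Δm·c² = 0.6929480 × 931.5 MeV/u = 645.481 MeV
Per nucleus in joules: 645.481 MeV × 1.602e-13 J/MeV = 1.0341e-10 J
Per mole: 1.0341e-10 J × 6.022e23 mol⁻¹ = 6.2274e+13 J/mol

6.23e+10 kJ/mol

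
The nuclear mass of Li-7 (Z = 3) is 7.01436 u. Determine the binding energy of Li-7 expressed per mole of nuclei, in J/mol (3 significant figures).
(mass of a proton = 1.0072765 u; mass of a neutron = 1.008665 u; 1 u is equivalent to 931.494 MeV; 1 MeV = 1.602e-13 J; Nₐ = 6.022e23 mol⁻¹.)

Total constituent mass: 3 × 1.0072765 + 4 × 1.008665 = 7.0564895 u
The mass defect is 7.0564895 − 7.01436 = 0.0421295 u.
E_B = 0.0421295 × 931.494 = 39.2434 MeV
Per nucleus in joules: 39.2434 MeV × 1.602e-13 J/MeV = 6.2868e-12 J
Per mole: 6.2868e-12 J × 6.022e23 mol⁻¹ = 3.7859e+12 J/mol

3.79e+12 J/mol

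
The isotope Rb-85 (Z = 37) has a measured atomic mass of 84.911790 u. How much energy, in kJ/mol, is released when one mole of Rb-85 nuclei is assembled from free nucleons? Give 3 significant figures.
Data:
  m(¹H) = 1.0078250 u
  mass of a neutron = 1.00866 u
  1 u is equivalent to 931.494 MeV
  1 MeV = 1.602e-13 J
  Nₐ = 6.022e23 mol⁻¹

7.13e+10 kJ/mol

The nucleus contains 37 protons and 85 − 37 = 48 neutrons.
Σm = 37·m(¹H) + 48·m_n = 37.2895250 + 48.41568 = 85.7052050 u
Mass defect Δm = 85.7052050 − 84.911790 = 0.7934150 u
Converting to energy: 0.7934150 u × 931.494 MeV/u = 739.061 MeV
Per nucleus in joules: 739.061 MeV × 1.602e-13 J/MeV = 1.1840e-10 J
Per mole: 1.1840e-10 J × 6.022e23 mol⁻¹ = 7.1300e+13 J/mol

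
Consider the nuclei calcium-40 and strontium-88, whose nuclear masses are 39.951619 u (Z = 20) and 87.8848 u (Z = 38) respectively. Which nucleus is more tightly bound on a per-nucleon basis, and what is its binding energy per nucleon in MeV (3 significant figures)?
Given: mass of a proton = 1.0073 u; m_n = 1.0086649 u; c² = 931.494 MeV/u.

strontium-88; 8.74 MeV/nucleon

calcium-40: Σm = 20(1.0073) + 20(1.0086649) = 40.3192980 u; Δm = 0.3676790 u; E_B = 342.49 MeV; E_B/A = 8.562 MeV
strontium-88: Σm = 38(1.0073) + 50(1.0086649) = 88.7106450 u; Δm = 0.8258450 u; E_B = 769.27 MeV; E_B/A = 8.742 MeV
strontium-88 has the higher binding energy per nucleon, so it is the more tightly bound nucleus.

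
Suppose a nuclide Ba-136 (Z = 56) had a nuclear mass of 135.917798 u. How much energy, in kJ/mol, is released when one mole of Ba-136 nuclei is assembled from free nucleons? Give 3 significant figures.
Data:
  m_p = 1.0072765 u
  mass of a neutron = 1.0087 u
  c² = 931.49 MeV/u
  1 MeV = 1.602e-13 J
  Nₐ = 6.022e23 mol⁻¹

1.07e+11 kJ/mol

Σm = 56·m_p + 80·m_n = 56.4074840 + 80.6960 = 137.1034840 u
Mass defect Δm = 137.1034840 − 135.917798 = 1.1856860 u
E_B = 1.1856860 × 931.49 = 1104.45 MeV
Per nucleus in joules: 1104.45 MeV × 1.602e-13 J/MeV = 1.7693e-10 J
Per mole: 1.7693e-10 J × 6.022e23 mol⁻¹ = 1.0655e+14 J/mol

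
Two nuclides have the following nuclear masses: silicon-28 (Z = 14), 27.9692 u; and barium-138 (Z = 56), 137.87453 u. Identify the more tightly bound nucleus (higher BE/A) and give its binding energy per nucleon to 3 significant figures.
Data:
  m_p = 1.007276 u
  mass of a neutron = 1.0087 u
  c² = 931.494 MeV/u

silicon-28: Σm = 14(1.007276) + 14(1.0087) = 28.223664 u; Δm = 0.254464 u; E_B = 237.03 MeV; E_B/A = 8.465 MeV
barium-138: Σm = 56(1.007276) + 82(1.0087) = 139.120856 u; Δm = 1.246326 u; E_B = 1160.95 MeV; E_B/A = 8.413 MeV
silicon-28 has the higher binding energy per nucleon, so it is the more tightly bound nucleus.

silicon-28; 8.47 MeV/nucleon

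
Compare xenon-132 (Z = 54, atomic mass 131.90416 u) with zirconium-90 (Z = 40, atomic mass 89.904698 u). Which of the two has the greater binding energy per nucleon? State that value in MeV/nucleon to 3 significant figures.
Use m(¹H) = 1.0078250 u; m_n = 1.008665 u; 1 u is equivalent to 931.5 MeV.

xenon-132: Σm = 54(1.0078250) + 78(1.008665) = 133.0984200 u; Δm = 1.1942600 u; E_B = 1112.5 MeV; E_B/A = 8.428 MeV
zirconium-90: Σm = 40(1.0078250) + 50(1.008665) = 90.7462500 u; Δm = 0.8415520 u; E_B = 783.91 MeV; E_B/A = 8.710 MeV
zirconium-90 has the higher binding energy per nucleon, so it is the more tightly bound nucleus.

zirconium-90; 8.71 MeV/nucleon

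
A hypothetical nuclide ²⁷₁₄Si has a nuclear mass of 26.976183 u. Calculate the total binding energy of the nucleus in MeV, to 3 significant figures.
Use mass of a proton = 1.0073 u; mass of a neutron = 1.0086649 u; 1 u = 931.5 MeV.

222 MeV

The nucleus contains 14 protons and 27 − 14 = 13 neutrons.
Total constituent mass: 14 × 1.0073 + 13 × 1.0086649 = 27.2148437 u
The mass defect is 27.2148437 − 26.976183 = 0.2386607 u.
Binding energy = Δm·c² = 0.2386607 × 931.5 MeV/u = 222.312 MeV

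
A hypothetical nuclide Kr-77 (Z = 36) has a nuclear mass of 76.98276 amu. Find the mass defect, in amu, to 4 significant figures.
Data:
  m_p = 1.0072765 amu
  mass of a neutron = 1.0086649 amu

Mass of separated nucleons = 36(1.0072765) + 41(1.0086649) = 36.2619540 + 41.3552609 = 77.6172149 amu
The mass defect is 77.6172149 − 76.98276 = 0.6344549 amu.

0.6345 amu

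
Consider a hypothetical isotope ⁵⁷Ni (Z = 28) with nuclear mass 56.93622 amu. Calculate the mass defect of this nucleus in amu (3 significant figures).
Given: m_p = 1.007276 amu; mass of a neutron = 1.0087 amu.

0.520 amu

With 28 protons and 29 neutrons (A = 57):
Total constituent mass: 28 × 1.007276 + 29 × 1.0087 = 57.456028 amu
The mass defect is 57.456028 − 56.93622 = 0.519808 amu.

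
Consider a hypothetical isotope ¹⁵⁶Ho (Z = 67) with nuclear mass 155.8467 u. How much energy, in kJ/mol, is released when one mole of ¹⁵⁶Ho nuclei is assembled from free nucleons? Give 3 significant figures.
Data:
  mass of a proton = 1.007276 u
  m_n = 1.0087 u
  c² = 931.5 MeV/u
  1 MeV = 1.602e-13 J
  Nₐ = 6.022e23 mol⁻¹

1.27e+11 kJ/mol

Mass of separated nucleons = 67(1.007276) + 89(1.0087) = 67.487492 + 89.7743 = 157.261792 u
Mass defect Δm = 157.261792 − 155.8467 = 1.415092 u
E_B = 1.415092 × 931.5 = 1318.16 MeV
Per nucleus in joules: 1318.16 MeV × 1.602e-13 J/MeV = 2.1117e-10 J
Per mole: 2.1117e-10 J × 6.022e23 mol⁻¹ = 1.2717e+14 J/mol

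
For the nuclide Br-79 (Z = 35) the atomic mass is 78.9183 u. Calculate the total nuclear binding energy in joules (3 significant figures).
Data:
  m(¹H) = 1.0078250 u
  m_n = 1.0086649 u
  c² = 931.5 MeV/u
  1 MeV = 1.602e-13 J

1.10e-10 J

With 35 protons and 44 neutrons (A = 79):
Σm = 35·m(¹H) + 44·m_n = 35.2738750 + 44.3812556 = 79.6551306 u
The mass defect is 79.6551306 − 78.9183 = 0.7368306 u.
E_B = 0.7368306 × 931.5 = 686.358 MeV
In joules: 686.358 MeV × 1.602e-13 J/MeV = 1.0995e-10 J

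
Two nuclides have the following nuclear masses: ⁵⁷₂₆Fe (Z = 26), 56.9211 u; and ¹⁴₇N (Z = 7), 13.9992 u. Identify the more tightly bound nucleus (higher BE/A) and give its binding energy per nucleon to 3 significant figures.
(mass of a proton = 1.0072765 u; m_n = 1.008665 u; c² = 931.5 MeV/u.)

⁵⁷₂₆Fe: Σm = 26(1.0072765) + 31(1.008665) = 57.4578040 u; Δm = 0.5367040 u; E_B = 499.94 MeV; E_B/A = 8.771 MeV
¹⁴₇N: Σm = 7(1.0072765) + 7(1.008665) = 14.1115905 u; Δm = 0.1123905 u; E_B = 104.69 MeV; E_B/A = 7.478 MeV
⁵⁷₂₆Fe has the higher binding energy per nucleon, so it is the more tightly bound nucleus.

⁵⁷₂₆Fe; 8.77 MeV/nucleon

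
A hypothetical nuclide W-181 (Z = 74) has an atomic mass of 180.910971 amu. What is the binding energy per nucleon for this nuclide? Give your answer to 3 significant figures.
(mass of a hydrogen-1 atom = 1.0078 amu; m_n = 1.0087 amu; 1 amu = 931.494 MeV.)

8.22 MeV/nucleon

With 74 protons and 107 neutrons (A = 181):
Total constituent mass: 74 × 1.0078 + 107 × 1.0087 = 182.5081 amu
Mass defect Δm = 182.5081 − 180.910971 = 1.597129 amu
E_B = 1.597129 × 931.494 = 1487.72 MeV
Dividing by A = 181 gives 8.219 MeV per nucleon.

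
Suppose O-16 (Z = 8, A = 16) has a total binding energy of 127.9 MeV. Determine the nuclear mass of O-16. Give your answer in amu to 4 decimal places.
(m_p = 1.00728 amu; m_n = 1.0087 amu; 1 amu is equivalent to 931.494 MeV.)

Mass defect = 127.9 MeV / (931.494 MeV/amu) = 0.137306 amu
Constituent mass = 8(1.00728) + 8(1.0087) = 16.12784 amu
Nuclear mass = 16.12784 − 0.137306 = 15.990534 amu ≈ 15.9905 amu (to 4 decimal places)

15.9905 amu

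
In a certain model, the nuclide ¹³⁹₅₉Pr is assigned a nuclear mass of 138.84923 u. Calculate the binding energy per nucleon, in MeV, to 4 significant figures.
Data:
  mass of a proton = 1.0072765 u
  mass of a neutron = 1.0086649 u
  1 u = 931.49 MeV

The nucleus contains 59 protons and 139 − 59 = 80 neutrons.
Σm = 59·m_p + 80·m_n = 59.4293135 + 80.6931920 = 140.1225055 u
Δm = 140.1225055 − 138.84923 = 1.2732755 u
Converting to energy: 1.2732755 u × 931.49 MeV/u = 1186.04 MeV
Dividing by A = 139 gives 8.533 MeV per nucleon.

8.533 MeV/nucleon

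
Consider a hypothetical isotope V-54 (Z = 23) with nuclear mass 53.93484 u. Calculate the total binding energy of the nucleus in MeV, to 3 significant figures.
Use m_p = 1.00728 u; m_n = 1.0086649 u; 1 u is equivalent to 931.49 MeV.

The nucleus contains 23 protons and 54 − 23 = 31 neutrons.
Mass of separated nucleons = 23(1.00728) + 31(1.0086649) = 23.16744 + 31.2686119 = 54.4360519 u
Δm = 54.4360519 − 53.93484 = 0.5012119 u
Converting to energy: 0.5012119 u × 931.49 MeV/u = 466.874 MeV

467 MeV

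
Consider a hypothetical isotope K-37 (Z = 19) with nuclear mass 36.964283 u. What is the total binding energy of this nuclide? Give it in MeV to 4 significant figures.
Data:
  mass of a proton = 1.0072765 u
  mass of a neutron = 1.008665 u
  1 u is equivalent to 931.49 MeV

With 19 protons and 18 neutrons (A = 37):
Σm = 19·m_p + 18·m_n = 19.1382535 + 18.155970 = 37.2942235 u
The mass defect is 37.2942235 − 36.964283 = 0.3299405 u.
Converting to energy: 0.3299405 u × 931.49 MeV/u = 307.336 MeV

307.3 MeV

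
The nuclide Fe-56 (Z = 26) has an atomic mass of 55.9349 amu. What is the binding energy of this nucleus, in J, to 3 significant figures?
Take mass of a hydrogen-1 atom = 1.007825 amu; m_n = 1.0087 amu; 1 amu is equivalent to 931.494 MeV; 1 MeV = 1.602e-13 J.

Mass of separated nucleons = 26(1.007825) + 30(1.0087) = 26.203450 + 30.2610 = 56.464450 amu
Mass defect Δm = 56.464450 − 55.9349 = 0.529550 amu
E_B = 0.529550 × 931.494 = 493.273 MeV
In joules: 493.273 MeV × 1.602e-13 J/MeV = 7.9022e-11 J

7.90e-11 J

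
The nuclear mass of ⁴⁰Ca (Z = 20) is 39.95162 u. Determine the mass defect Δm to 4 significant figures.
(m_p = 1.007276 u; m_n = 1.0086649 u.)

The nucleus contains 20 protons and 40 − 20 = 20 neutrons.
Mass of separated nucleons = 20(1.007276) + 20(1.0086649) = 20.145520 + 20.1732980 = 40.3188180 u
The mass defect is 40.3188180 − 39.95162 = 0.3671980 u.

0.3672 u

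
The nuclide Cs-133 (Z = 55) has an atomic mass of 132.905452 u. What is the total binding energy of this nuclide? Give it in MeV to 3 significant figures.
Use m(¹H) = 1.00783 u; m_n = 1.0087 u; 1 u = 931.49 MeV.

The nucleus contains 55 protons and 133 − 55 = 78 neutrons.
Total constituent mass: 55 × 1.00783 + 78 × 1.0087 = 134.10925 u
The mass defect is 134.10925 − 132.905452 = 1.203798 u.
Converting to energy: 1.203798 u × 931.49 MeV/u = 1121.33 MeV

1120 MeV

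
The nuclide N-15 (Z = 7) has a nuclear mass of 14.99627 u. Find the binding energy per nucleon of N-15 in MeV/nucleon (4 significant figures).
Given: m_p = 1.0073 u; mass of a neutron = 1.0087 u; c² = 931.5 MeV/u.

7.727 MeV/nucleon

Z = 7, so N = A − Z = 15 − 7 = 8.
Mass of separated nucleons = 7(1.0073) + 8(1.0087) = 7.0511 + 8.0696 = 15.1207 u
Mass defect Δm = 15.1207 − 14.99627 = 0.12443 u
Binding energy = Δm·c² = 0.12443 × 931.5 MeV/u = 115.907 MeV
BE/A = 115.907 MeV / 15 = 7.727 MeV/nucleon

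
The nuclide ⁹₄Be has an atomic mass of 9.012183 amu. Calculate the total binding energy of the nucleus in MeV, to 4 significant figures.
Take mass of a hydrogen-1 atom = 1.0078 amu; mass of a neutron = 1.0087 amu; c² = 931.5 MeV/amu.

Total constituent mass: 4 × 1.0078 + 5 × 1.0087 = 9.0747 amu
Δm = 9.0747 − 9.012183 = 0.062517 amu
Converting to energy: 0.062517 amu × 931.5 MeV/amu = 58.2346 MeV

58.23 MeV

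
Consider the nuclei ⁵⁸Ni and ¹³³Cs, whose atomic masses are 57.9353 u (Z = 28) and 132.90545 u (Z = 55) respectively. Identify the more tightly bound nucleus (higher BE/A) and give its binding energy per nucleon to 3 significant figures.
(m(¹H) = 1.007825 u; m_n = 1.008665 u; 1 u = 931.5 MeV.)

⁵⁸Ni: Σm = 28(1.007825) + 30(1.008665) = 58.479050 u; Δm = 0.543750 u; E_B = 506.50 MeV; E_B/A = 8.733 MeV
¹³³Cs: Σm = 55(1.007825) + 78(1.008665) = 134.106245 u; Δm = 1.200795 u; E_B = 1118.5 MeV; E_B/A = 8.410 MeV
⁵⁸Ni has the higher binding energy per nucleon, so it is the more tightly bound nucleus.

⁵⁸Ni; 8.73 MeV/nucleon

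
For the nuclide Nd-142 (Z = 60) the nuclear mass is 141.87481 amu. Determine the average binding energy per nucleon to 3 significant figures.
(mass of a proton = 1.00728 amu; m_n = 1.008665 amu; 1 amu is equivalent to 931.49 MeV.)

With 60 protons and 82 neutrons (A = 142):
Σm = 60·m_p + 82·m_n = 60.43680 + 82.710530 = 143.147330 amu
Mass defect Δm = 143.147330 − 141.87481 = 1.272520 amu
E_B = 1.272520 × 931.49 = 1185.34 MeV
Per nucleon: 1185.34 / 142 = 8.347 MeV

8.35 MeV/nucleon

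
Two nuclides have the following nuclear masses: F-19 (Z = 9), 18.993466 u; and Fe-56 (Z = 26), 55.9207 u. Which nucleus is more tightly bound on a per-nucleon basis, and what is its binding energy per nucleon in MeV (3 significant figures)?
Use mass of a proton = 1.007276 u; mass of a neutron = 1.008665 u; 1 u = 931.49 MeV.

F-19: Σm = 9(1.007276) + 10(1.008665) = 19.152134 u; Δm = 0.158668 u; E_B = 147.80 MeV; E_B/A = 7.779 MeV
Fe-56: Σm = 26(1.007276) + 30(1.008665) = 56.449126 u; Δm = 0.528426 u; E_B = 492.22 MeV; E_B/A = 8.790 MeV
Fe-56 has the higher binding energy per nucleon, so it is the more tightly bound nucleus.

Fe-56; 8.79 MeV/nucleon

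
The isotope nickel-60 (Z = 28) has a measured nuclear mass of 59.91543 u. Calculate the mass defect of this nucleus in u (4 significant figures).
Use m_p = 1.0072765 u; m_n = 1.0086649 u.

0.5656 u

With 28 protons and 32 neutrons (A = 60):
Σm = 28·m_p + 32·m_n = 28.2037420 + 32.2772768 = 60.4810188 u
The mass defect is 60.4810188 − 59.91543 = 0.5655888 u.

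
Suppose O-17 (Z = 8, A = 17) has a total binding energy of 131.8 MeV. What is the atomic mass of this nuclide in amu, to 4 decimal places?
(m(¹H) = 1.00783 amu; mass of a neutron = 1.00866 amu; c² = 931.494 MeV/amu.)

Mass defect = 131.8 MeV / (931.494 MeV/amu) = 0.141493 amu
Constituent mass = 8(1.00783) + 9(1.00866) = 17.14058 amu
Atomic mass = 17.14058 − 0.141493 = 16.999087 amu ≈ 16.9991 amu (to 4 decimal places)

16.9991 amu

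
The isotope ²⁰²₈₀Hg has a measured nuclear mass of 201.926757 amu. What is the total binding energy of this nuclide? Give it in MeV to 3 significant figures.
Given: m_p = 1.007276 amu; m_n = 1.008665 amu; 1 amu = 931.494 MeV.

1600 MeV

Mass of separated nucleons = 80(1.007276) + 122(1.008665) = 80.582080 + 123.057130 = 203.639210 amu
The mass defect is 203.639210 − 201.926757 = 1.712453 amu.
Converting to energy: 1.712453 amu × 931.494 MeV/amu = 1595.14 MeV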